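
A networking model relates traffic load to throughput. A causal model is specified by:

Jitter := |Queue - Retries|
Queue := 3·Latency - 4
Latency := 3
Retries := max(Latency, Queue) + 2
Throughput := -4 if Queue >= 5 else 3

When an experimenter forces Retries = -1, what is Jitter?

6

The intervention breaks the incoming arrows to Retries: Retries := max(Latency, Queue) + 2 no longer applies, and Retries = -1.
Queue = 3·Latency - 4  [with Latency=3]  = 5
Jitter = |Queue - Retries|  [with Queue=5, Retries=-1]  = 6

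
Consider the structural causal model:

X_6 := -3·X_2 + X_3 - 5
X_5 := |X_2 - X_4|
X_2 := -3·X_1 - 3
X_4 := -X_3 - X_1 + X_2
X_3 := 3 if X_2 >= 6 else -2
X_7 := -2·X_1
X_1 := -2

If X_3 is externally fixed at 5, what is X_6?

The intervention breaks the incoming arrows to X_3: X_3 := 3 if X_2 >= 6 else -2 no longer applies, and X_3 = 5.
X_2 = -3·X_1 - 3  [with X_1=-2]  = 3
X_6 = -3·X_2 + X_3 - 5  [with X_2=3, X_3=5]  = -9

-9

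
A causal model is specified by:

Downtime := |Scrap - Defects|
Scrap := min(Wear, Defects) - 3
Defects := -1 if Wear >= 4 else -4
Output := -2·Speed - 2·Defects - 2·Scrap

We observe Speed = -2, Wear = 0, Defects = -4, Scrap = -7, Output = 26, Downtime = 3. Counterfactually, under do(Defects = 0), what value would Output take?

do(Defects=0) replaces the equation Defects := -1 if Wear >= 4 else -4 with the constant Defects = 0.
Scrap = min(Wear, Defects) - 3  [with Wear=0, Defects=0]  = -3
Output = -2·Speed - 2·Defects - 2·Scrap  [with Speed=-2, Defects=0, Scrap=-3]  = 10

10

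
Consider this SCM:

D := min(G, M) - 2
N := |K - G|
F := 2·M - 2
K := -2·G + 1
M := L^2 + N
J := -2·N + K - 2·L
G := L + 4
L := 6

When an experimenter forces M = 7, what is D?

5

The intervention breaks the incoming arrows to M: M := L^2 + N no longer applies, and M = 7.
G = L + 4  [with L=6]  = 10
D = min(G, M) - 2  [with G=10, M=7]  = 5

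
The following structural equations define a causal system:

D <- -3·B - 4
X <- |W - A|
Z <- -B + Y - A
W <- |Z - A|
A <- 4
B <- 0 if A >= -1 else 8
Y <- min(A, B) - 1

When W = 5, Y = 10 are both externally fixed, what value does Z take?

6

Under do(W = 5, Y = 10), each intervened variable's structural equation is replaced by its fixed value.
B = 0 if A >= -1 else 8  [with A=4]  = 0
Z = -B + Y - A  [with B=0, Y=10, A=4]  = 6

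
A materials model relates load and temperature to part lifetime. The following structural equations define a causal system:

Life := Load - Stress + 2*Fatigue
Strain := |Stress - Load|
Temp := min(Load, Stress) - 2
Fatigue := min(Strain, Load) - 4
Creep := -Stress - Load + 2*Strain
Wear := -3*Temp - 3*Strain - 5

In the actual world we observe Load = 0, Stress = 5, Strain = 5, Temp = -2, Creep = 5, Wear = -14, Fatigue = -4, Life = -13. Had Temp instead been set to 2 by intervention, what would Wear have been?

-26

Under do(Temp=2), the mechanism Temp := min(Load, Stress) - 2 is discarded; Temp is fixed at 2.
Strain = |Stress - Load|  [with Stress=5, Load=0]  = 5
Wear = -3*Temp - 3*Strain - 5  [with Temp=2, Strain=5]  = -26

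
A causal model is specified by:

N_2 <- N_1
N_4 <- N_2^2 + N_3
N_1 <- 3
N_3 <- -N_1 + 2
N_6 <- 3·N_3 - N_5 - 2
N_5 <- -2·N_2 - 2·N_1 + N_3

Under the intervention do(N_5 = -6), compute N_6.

1

The intervention breaks the incoming arrows to N_5: N_5 <- -2·N_2 - 2·N_1 + N_3 no longer applies, and N_5 = -6.
N_3 = -N_1 + 2  [with N_1=3]  = -1
N_6 = 3·N_3 - N_5 - 2  [with N_3=-1, N_5=-6]  = 1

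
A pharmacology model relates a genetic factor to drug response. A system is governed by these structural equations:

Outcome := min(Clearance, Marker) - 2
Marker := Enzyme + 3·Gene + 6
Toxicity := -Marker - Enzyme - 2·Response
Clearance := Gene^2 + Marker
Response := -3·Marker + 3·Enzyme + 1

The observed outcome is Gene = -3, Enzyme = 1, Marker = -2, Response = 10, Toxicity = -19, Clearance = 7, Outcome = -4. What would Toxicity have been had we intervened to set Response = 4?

-7

Intervening sets Response = 4 and removes its equation (Response := -3·Marker + 3·Enzyme + 1).
Marker = Enzyme + 3·Gene + 6  [with Enzyme=1, Gene=-3]  = -2
Toxicity = -Marker - Enzyme - 2·Response  [with Marker=-2, Enzyme=1, Response=4]  = -7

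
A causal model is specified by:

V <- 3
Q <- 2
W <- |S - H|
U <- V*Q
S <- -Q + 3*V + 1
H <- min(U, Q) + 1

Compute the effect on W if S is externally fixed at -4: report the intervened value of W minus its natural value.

2

The intervention breaks the incoming arrows to S: S <- -Q + 3*V + 1 no longer applies, and S = -4.
U = V*Q  [with V=3, Q=2]  = 6
H = min(U, Q) + 1  [with U=6, Q=2]  = 3
W = |S - H|  [with S=-4, H=3]  = 7
Without intervention: U = V*Q  [with V=3, Q=2]  = 6; H = min(U, Q) + 1  [with U=6, Q=2]  = 3; S = -Q + 3*V + 1  [with Q=2, V=3]  = 8; W = |S - H|  [with S=8, H=3]  = 5.
Change = 7 − 5 = 2.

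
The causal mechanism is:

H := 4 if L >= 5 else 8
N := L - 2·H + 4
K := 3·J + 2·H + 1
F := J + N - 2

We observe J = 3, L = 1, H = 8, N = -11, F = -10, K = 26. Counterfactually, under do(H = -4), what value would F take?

14

do(H=-4) replaces the equation H := 4 if L >= 5 else 8 with the constant H = -4.
N = L - 2·H + 4  [with L=1, H=-4]  = 13
F = J + N - 2  [with J=3, N=13]  = 14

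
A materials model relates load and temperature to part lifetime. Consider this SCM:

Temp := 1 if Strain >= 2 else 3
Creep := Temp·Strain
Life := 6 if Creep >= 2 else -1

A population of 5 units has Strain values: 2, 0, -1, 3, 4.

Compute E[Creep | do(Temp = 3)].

Every unit gets Temp=3 under the intervention. Creep values become 6, 0, -3, 9, 12; E[Creep|do(Temp=3)] = 4.8.

4.8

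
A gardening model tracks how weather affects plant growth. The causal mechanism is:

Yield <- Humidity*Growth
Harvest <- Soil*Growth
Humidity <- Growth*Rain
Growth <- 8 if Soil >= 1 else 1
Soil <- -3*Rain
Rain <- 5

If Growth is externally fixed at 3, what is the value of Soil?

Under do(Growth=3), the mechanism Growth <- 8 if Soil >= 1 else 1 is discarded; Growth is fixed at 3.
Since Soil is not a descendant of the intervened variable, it is unaffected.
Soil = -3*Rain  [with Rain=5]  = -15

-15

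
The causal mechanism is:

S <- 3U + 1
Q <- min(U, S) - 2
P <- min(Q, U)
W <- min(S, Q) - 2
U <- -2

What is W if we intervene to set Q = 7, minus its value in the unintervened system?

The intervention breaks the incoming arrows to Q: Q <- min(U, S) - 2 no longer applies, and Q = 7.
S = 3U + 1  [with U=-2]  = -5
W = min(S, Q) - 2  [with S=-5, Q=7]  = -7
Without intervention: S = 3U + 1  [with U=-2]  = -5; Q = min(U, S) - 2  [with U=-2, S=-5]  = -7; W = min(S, Q) - 2  [with S=-5, Q=-7]  = -9.
Change = -7 − (-9) = 2.

2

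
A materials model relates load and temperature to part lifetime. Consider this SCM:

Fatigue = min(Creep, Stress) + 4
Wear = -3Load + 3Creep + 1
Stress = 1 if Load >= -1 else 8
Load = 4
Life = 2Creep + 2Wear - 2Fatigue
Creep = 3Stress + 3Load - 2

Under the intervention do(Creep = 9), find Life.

The intervention breaks the incoming arrows to Creep: Creep = 3Stress + 3Load - 2 no longer applies, and Creep = 9.
Stress = 1 if Load >= -1 else 8  [with Load=4]  = 1
Wear = -3Load + 3Creep + 1  [with Load=4, Creep=9]  = 16
Fatigue = min(Creep, Stress) + 4  [with Creep=9, Stress=1]  = 5
Life = 2Creep + 2Wear - 2Fatigue  [with Creep=9, Wear=16, Fatigue=5]  = 40

40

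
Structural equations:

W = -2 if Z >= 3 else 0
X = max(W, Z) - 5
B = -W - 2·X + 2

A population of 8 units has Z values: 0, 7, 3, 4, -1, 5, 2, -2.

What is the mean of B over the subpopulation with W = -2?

4.5

Conditioning on W=-2 selects the 4 unit(s) with Z ∈ {7, 3, 4, 5}. Their B values: 0, 8, 6, 4. Mean = 4.5.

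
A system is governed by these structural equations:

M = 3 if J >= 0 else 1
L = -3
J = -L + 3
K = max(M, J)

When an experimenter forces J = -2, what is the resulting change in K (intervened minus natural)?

Under do(J=-2), the mechanism J = -L + 3 is discarded; J is fixed at -2.
M = 3 if J >= 0 else 1  [with J=-2]  = 1
K = max(M, J)  [with M=1, J=-2]  = 1
Without intervention: J = -L + 3  [with L=-3]  = 6; M = 3 if J >= 0 else 1  [with J=6]  = 3; K = max(M, J)  [with M=3, J=6]  = 6.
Change = 1 − 6 = -5.

-5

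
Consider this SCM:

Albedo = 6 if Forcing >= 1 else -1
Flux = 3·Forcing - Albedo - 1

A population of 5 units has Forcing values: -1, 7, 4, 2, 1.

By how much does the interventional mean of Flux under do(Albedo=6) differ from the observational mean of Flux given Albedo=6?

Every unit gets Albedo=6 under the intervention. Flux values become -10, 14, 5, -1, -4; E[Flux|do(Albedo=6)] = 0.8.
Conditioning on Albedo=6 selects the 4 unit(s) with Forcing ∈ {7, 4, 2, 1}. Their Flux values: 14, 5, -1, -4. Mean = 3.5.
Difference = 0.8 − 3.5 = -2.7.

-2.7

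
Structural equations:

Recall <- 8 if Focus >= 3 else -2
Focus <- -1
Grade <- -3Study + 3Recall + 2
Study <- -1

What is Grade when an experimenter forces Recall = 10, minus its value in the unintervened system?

The intervention breaks the incoming arrows to Recall: Recall <- 8 if Focus >= 3 else -2 no longer applies, and Recall = 10.
Grade = -3Study + 3Recall + 2  [with Study=-1, Recall=10]  = 35
Without intervention: Recall = 8 if Focus >= 3 else -2  [with Focus=-1]  = -2; Grade = -3Study + 3Recall + 2  [with Study=-1, Recall=-2]  = -1.
Change = 35 − (-1) = 36.

36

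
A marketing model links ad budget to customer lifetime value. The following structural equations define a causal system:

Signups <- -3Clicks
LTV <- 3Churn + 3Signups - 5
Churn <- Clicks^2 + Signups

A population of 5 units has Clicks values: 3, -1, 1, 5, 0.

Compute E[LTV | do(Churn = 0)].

Under do(Churn=0), Churn's equation is replaced by Churn=0 for every unit. Per-unit LTV: -32, 4, -14, -50, -5. Mean = -19.4.

-19.4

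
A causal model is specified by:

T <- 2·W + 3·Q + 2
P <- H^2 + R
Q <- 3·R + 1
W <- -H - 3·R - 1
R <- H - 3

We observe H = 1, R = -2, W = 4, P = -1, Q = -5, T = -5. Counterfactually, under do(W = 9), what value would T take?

The intervention breaks the incoming arrows to W: W <- -H - 3·R - 1 no longer applies, and W = 9.
R = H - 3  [with H=1]  = -2
Q = 3·R + 1  [with R=-2]  = -5
T = 2·W + 3·Q + 2  [with W=9, Q=-5]  = 5

5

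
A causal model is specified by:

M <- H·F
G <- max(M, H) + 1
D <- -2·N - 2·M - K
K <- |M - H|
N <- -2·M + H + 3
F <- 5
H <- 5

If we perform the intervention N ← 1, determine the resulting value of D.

-72

Under do(N=1), the mechanism N <- -2·M + H + 3 is discarded; N is fixed at 1.
M = H·F  [with H=5, F=5]  = 25
K = |M - H|  [with M=25, H=5]  = 20
D = -2·N - 2·M - K  [with N=1, M=25, K=20]  = -72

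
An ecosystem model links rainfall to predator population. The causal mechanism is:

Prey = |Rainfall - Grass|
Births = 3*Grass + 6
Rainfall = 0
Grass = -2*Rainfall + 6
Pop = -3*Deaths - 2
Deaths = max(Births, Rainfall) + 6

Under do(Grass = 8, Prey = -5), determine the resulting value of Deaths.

Under do(Grass = 8, Prey = -5), each intervened variable's structural equation is replaced by its fixed value.
Births = 3*Grass + 6  [with Grass=8]  = 30
Deaths = max(Births, Rainfall) + 6  [with Births=30, Rainfall=0]  = 36

36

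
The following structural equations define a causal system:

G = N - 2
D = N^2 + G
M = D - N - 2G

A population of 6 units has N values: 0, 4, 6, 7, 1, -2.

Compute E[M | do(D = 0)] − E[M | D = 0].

-9.5

The intervention sets D=0 in all 6 units regardless of N. Recomputing M per unit gives 4, -8, -14, -17, 1, 10; average -4.
Conditioning on D=0 selects the 2 unit(s) with N ∈ {1, -2}. Their M values: 1, 10. Mean = 5.5.
Difference = -4 − 5.5 = -9.5.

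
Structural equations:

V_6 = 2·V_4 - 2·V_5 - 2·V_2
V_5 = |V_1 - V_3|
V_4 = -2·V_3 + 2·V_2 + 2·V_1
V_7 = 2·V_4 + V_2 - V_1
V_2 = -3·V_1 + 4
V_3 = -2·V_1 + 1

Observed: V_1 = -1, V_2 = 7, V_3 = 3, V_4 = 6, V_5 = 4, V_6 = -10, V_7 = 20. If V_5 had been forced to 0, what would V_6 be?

The intervention breaks the incoming arrows to V_5: V_5 = |V_1 - V_3| no longer applies, and V_5 = 0.
V_2 = -3·V_1 + 4  [with V_1=-1]  = 7
V_3 = -2·V_1 + 1  [with V_1=-1]  = 3
V_4 = -2·V_3 + 2·V_2 + 2·V_1  [with V_3=3, V_2=7, V_1=-1]  = 6
V_6 = 2·V_4 - 2·V_5 - 2·V_2  [with V_4=6, V_5=0, V_2=7]  = -2

-2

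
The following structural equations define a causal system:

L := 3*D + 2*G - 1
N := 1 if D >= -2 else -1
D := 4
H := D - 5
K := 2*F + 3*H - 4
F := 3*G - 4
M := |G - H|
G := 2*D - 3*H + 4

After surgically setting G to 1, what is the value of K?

-9

do(G=1) replaces the equation G := 2*D - 3*H + 4 with the constant G = 1.
H = D - 5  [with D=4]  = -1
F = 3*G - 4  [with G=1]  = -1
K = 2*F + 3*H - 4  [with F=-1, H=-1]  = -9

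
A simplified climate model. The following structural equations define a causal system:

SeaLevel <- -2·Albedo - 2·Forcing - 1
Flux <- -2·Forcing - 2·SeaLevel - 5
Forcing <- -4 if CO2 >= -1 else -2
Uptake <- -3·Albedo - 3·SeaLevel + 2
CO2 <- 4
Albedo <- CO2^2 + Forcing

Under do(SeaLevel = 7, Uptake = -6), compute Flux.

Setting SeaLevel = 7, Uptake = -6 by intervention discards those variables' equations.
Forcing = -4 if CO2 >= -1 else -2  [with CO2=4]  = -4
Flux = -2·Forcing - 2·SeaLevel - 5  [with Forcing=-4, SeaLevel=7]  = -11

-11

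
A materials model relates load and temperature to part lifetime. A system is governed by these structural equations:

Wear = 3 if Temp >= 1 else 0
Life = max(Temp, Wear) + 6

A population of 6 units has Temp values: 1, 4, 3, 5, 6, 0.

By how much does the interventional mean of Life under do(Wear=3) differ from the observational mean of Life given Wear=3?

Every unit gets Wear=3 under the intervention. Life values become 9, 10, 9, 11, 12, 9; E[Life|do(Wear=3)] = 10.
E[Life|Wear=3] averages over only the 5 units with Wear=3 (Temp = 1, 4, 3, 5, 6): Life = 9, 10, 9, 11, 12, mean 10.2.
Difference = 10 − 10.2 = -0.2.

-0.2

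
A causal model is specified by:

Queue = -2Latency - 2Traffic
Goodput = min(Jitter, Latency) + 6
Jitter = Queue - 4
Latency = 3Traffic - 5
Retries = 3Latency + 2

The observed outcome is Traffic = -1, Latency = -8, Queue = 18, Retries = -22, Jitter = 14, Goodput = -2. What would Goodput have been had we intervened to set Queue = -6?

The intervention breaks the incoming arrows to Queue: Queue = -2Latency - 2Traffic no longer applies, and Queue = -6.
Latency = 3Traffic - 5  [with Traffic=-1]  = -8
Jitter = Queue - 4  [with Queue=-6]  = -10
Goodput = min(Jitter, Latency) + 6  [with Jitter=-10, Latency=-8]  = -4

-4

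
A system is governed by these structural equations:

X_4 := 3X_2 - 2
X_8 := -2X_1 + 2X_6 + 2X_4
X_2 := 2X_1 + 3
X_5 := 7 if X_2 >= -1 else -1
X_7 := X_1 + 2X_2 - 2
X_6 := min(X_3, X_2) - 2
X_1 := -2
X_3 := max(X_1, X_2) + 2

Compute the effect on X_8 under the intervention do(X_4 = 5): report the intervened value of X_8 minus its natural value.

20

do(X_4=5) replaces the equation X_4 := 3X_2 - 2 with the constant X_4 = 5.
X_2 = 2X_1 + 3  [with X_1=-2]  = -1
X_3 = max(X_1, X_2) + 2  [with X_1=-2, X_2=-1]  = 1
X_6 = min(X_3, X_2) - 2  [with X_3=1, X_2=-1]  = -3
X_8 = -2X_1 + 2X_6 + 2X_4  [with X_1=-2, X_6=-3, X_4=5]  = 8
Without intervention: X_2 = 2X_1 + 3  [with X_1=-2]  = -1; X_3 = max(X_1, X_2) + 2  [with X_1=-2, X_2=-1]  = 1; X_4 = 3X_2 - 2  [with X_2=-1]  = -5; X_6 = min(X_3, X_2) - 2  [with X_3=1, X_2=-1]  = -3; X_8 = -2X_1 + 2X_6 + 2X_4  [with X_1=-2, X_6=-3, X_4=-5]  = -12.
Change = 8 − (-12) = 20.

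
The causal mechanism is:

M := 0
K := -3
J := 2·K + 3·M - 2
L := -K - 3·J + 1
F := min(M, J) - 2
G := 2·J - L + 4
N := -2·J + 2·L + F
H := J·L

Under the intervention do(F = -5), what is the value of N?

67

Under do(F=-5), the mechanism F := min(M, J) - 2 is discarded; F is fixed at -5.
J = 2·K + 3·M - 2  [with K=-3, M=0]  = -8
L = -K - 3·J + 1  [with K=-3, J=-8]  = 28
N = -2·J + 2·L + F  [with J=-8, L=28, F=-5]  = 67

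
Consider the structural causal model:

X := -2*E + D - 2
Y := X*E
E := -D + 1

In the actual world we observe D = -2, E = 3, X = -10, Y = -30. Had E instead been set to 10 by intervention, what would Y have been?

-240

Under do(E=10), the mechanism E := -D + 1 is discarded; E is fixed at 10.
X = -2*E + D - 2  [with E=10, D=-2]  = -24
Y = X*E  [with X=-24, E=10]  = -240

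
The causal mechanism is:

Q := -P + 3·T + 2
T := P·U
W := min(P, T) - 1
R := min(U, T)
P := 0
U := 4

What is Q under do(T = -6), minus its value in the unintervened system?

The intervention breaks the incoming arrows to T: T := P·U no longer applies, and T = -6.
Q = -P + 3·T + 2  [with P=0, T=-6]  = -16
Without intervention: T = P·U  [with P=0, U=4]  = 0; Q = -P + 3·T + 2  [with P=0, T=0]  = 2.
Change = -16 − 2 = -18.

-18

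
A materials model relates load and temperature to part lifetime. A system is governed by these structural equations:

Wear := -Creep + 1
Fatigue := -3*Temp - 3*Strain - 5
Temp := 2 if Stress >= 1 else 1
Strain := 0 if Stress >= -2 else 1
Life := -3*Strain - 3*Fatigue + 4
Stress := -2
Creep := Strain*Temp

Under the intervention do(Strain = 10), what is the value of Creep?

Under do(Strain=10), the mechanism Strain := 0 if Stress >= -2 else 1 is discarded; Strain is fixed at 10.
Temp = 2 if Stress >= 1 else 1  [with Stress=-2]  = 1
Creep = Strain*Temp  [with Strain=10, Temp=1]  = 10

10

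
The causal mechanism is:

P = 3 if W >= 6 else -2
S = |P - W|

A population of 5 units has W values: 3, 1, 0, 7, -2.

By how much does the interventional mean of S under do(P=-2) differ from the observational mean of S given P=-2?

Every unit gets P=-2 under the intervention. S values become 5, 3, 2, 9, 0; E[S|do(P=-2)] = 3.8.
Observing P=-2 restricts to units where P's equation naturally yields -2: W ∈ {3, 1, 0, -2}. In that subpopulation S = 5, 3, 2, 0, mean 2.5.
Difference = 3.8 − 2.5 = 1.3.

1.3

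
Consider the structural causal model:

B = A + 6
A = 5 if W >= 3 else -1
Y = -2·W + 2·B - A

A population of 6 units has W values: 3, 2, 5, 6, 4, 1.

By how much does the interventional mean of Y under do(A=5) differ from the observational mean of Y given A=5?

Every unit gets A=5 under the intervention. Y values become 11, 13, 7, 5, 9, 15; E[Y|do(A=5)] = 10.
Observing A=5 restricts to units where A's equation naturally yields 5: W ∈ {3, 5, 6, 4}. In that subpopulation Y = 11, 7, 5, 9, mean 8.
Difference = 10 − 8 = 2.

2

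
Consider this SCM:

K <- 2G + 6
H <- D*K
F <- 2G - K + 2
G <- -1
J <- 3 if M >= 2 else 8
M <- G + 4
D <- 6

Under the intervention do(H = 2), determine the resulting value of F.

-4

Under do(H=2), the mechanism H <- D*K is discarded; H is fixed at 2.
Since F is not a descendant of the intervened variable, it is unaffected.
K = 2G + 6  [with G=-1]  = 4
F = 2G - K + 2  [with G=-1, K=4]  = -4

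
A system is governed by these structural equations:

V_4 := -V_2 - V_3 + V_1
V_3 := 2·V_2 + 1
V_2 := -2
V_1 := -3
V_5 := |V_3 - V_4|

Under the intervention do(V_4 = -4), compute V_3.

Under do(V_4=-4), the mechanism V_4 := -V_2 - V_3 + V_1 is discarded; V_4 is fixed at -4.
Since V_3 is not a descendant of the intervened variable, it is unaffected.
V_3 = 2·V_2 + 1  [with V_2=-2]  = -3

-3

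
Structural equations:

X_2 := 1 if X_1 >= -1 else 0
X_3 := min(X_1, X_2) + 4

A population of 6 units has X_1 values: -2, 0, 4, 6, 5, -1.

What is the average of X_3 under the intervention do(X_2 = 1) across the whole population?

do(X_2=1) breaks X_2's dependence on X_1. With X_2=1 fixed, X_3 across the units is 2, 4, 5, 5, 5, 3, mean 4.

4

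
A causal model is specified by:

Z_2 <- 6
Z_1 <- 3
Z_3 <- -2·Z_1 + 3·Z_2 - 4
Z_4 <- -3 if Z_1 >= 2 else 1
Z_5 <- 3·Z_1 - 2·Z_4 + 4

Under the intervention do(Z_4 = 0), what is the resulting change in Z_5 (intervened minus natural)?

Intervening sets Z_4 = 0 and removes its equation (Z_4 <- -3 if Z_1 >= 2 else 1).
Z_5 = 3·Z_1 - 2·Z_4 + 4  [with Z_1=3, Z_4=0]  = 13
Without intervention: Z_4 = -3 if Z_1 >= 2 else 1  [with Z_1=3]  = -3; Z_5 = 3·Z_1 - 2·Z_4 + 4  [with Z_1=3, Z_4=-3]  = 19.
Change = 13 − 19 = -6.

-6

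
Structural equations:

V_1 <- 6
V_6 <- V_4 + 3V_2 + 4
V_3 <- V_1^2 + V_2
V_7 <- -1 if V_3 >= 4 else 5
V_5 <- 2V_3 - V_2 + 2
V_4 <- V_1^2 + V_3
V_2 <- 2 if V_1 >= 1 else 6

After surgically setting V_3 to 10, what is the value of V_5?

20

do(V_3=10) replaces the equation V_3 <- V_1^2 + V_2 with the constant V_3 = 10.
V_2 = 2 if V_1 >= 1 else 6  [with V_1=6]  = 2
V_5 = 2V_3 - V_2 + 2  [with V_3=10, V_2=2]  = 20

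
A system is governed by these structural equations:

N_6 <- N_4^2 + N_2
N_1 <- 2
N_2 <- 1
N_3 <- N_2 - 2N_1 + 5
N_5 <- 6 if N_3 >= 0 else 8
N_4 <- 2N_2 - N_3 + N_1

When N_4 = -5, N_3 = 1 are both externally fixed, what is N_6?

26

The joint intervention fixes N_4 = -5, N_3 = 1, removing each variable's own equation.
N_6 = N_4^2 + N_2  [with N_4=-5, N_2=1]  = 26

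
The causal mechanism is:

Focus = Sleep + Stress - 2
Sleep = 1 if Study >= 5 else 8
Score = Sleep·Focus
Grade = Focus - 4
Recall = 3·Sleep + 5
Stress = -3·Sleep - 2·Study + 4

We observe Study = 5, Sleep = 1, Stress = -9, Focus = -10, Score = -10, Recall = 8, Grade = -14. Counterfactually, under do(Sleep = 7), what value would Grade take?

-26

Under do(Sleep=7), the mechanism Sleep = 1 if Study >= 5 else 8 is discarded; Sleep is fixed at 7.
Stress = -3·Sleep - 2·Study + 4  [with Sleep=7, Study=5]  = -27
Focus = Sleep + Stress - 2  [with Sleep=7, Stress=-27]  = -22
Grade = Focus - 4  [with Focus=-22]  = -26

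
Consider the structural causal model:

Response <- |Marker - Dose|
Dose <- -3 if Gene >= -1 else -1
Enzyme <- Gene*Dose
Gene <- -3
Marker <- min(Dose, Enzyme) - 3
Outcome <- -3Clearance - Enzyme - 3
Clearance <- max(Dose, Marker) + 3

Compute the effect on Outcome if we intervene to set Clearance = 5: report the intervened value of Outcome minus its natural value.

Intervening sets Clearance = 5 and removes its equation (Clearance <- max(Dose, Marker) + 3).
Dose = -3 if Gene >= -1 else -1  [with Gene=-3]  = -1
Enzyme = Gene*Dose  [with Gene=-3, Dose=-1]  = 3
Outcome = -3Clearance - Enzyme - 3  [with Clearance=5, Enzyme=3]  = -21
Without intervention: Dose = -3 if Gene >= -1 else -1  [with Gene=-3]  = -1; Enzyme = Gene*Dose  [with Gene=-3, Dose=-1]  = 3; Marker = min(Dose, Enzyme) - 3  [with Dose=-1, Enzyme=3]  = -4; Clearance = max(Dose, Marker) + 3  [with Dose=-1, Marker=-4]  = 2; Outcome = -3Clearance - Enzyme - 3  [with Clearance=2, Enzyme=3]  = -12.
Change = -21 − (-12) = -9.

-9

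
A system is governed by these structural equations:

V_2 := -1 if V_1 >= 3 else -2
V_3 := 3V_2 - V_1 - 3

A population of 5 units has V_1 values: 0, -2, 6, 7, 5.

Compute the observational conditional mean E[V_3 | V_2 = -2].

-8

Conditioning on V_2=-2 selects the 2 unit(s) with V_1 ∈ {0, -2}. Their V_3 values: -9, -7. Mean = -8.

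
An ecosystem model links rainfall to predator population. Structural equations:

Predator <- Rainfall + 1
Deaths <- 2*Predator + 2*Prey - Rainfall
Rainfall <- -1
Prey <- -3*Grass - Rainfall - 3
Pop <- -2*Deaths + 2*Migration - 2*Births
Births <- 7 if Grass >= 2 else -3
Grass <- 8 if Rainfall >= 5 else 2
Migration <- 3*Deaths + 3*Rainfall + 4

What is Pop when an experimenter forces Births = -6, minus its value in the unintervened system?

do(Births=-6) replaces the equation Births <- 7 if Grass >= 2 else -3 with the constant Births = -6.
Grass = 8 if Rainfall >= 5 else 2  [with Rainfall=-1]  = 2
Prey = -3*Grass - Rainfall - 3  [with Grass=2, Rainfall=-1]  = -8
Predator = Rainfall + 1  [with Rainfall=-1]  = 0
Deaths = 2*Predator + 2*Prey - Rainfall  [with Predator=0, Prey=-8, Rainfall=-1]  = -15
Migration = 3*Deaths + 3*Rainfall + 4  [with Deaths=-15, Rainfall=-1]  = -44
Pop = -2*Deaths + 2*Migration - 2*Births  [with Deaths=-15, Migration=-44, Births=-6]  = -46
Without intervention: Grass = 8 if Rainfall >= 5 else 2  [with Rainfall=-1]  = 2; Prey = -3*Grass - Rainfall - 3  [with Grass=2, Rainfall=-1]  = -8; Predator = Rainfall + 1  [with Rainfall=-1]  = 0; Births = 7 if Grass >= 2 else -3  [with Grass=2]  = 7; Deaths = 2*Predator + 2*Prey - Rainfall  [with Predator=0, Prey=-8, Rainfall=-1]  = -15; Migration = 3*Deaths + 3*Rainfall + 4  [with Deaths=-15, Rainfall=-1]  = -44; Pop = -2*Deaths + 2*Migration - 2*Births  [with Deaths=-15, Migration=-44, Births=7]  = -72.
Change = -46 − (-72) = 26.

26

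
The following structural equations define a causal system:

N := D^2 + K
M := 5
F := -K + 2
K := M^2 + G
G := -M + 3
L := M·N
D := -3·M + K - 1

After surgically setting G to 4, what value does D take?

13

Under do(G=4), the mechanism G := -M + 3 is discarded; G is fixed at 4.
K = M^2 + G  [with M=5, G=4]  = 29
D = -3·M + K - 1  [with M=5, K=29]  = 13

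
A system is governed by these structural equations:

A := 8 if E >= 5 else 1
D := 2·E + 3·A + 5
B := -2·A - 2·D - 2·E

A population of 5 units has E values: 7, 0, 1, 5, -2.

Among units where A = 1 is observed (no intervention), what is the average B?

E[B|A=1] averages over only the 3 units with A=1 (E = 0, 1, -2): B = -18, -24, -6, mean -16.

-16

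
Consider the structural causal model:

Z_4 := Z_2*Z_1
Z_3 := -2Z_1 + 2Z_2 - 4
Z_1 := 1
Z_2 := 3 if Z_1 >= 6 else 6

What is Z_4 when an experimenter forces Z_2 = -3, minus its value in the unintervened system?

-9

Under do(Z_2=-3), the mechanism Z_2 := 3 if Z_1 >= 6 else 6 is discarded; Z_2 is fixed at -3.
Z_4 = Z_2*Z_1  [with Z_2=-3, Z_1=1]  = -3
Without intervention: Z_2 = 3 if Z_1 >= 6 else 6  [with Z_1=1]  = 6; Z_4 = Z_2*Z_1  [with Z_2=6, Z_1=1]  = 6.
Change = -3 − 6 = -9.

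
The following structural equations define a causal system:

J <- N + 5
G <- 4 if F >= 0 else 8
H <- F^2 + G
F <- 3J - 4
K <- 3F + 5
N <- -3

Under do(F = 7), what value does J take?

Under do(F=7), the mechanism F <- 3J - 4 is discarded; F is fixed at 7.
Since J is not a descendant of the intervened variable, it is unaffected.
J = N + 5  [with N=-3]  = 2

2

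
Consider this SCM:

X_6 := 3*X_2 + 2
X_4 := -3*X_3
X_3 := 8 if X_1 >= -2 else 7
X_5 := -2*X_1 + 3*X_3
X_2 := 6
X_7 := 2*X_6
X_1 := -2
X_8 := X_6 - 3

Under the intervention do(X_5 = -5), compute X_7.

40

Under do(X_5=-5), the mechanism X_5 := -2*X_1 + 3*X_3 is discarded; X_5 is fixed at -5.
Since X_7 is not a descendant of the intervened variable, it is unaffected.
X_6 = 3*X_2 + 2  [with X_2=6]  = 20
X_7 = 2*X_6  [with X_6=20]  = 40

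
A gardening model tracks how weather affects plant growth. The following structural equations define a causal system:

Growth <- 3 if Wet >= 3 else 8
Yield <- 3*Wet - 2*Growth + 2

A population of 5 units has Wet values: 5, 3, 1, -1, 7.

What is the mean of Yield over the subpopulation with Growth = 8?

-14

Conditioning on Growth=8 selects the 2 unit(s) with Wet ∈ {1, -1}. Their Yield values: -11, -17. Mean = -14.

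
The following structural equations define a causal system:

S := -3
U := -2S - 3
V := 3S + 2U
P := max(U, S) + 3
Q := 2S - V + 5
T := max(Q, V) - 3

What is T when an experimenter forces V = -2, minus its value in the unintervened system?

The intervention breaks the incoming arrows to V: V := 3S + 2U no longer applies, and V = -2.
Q = 2S - V + 5  [with S=-3, V=-2]  = 1
T = max(Q, V) - 3  [with Q=1, V=-2]  = -2
Without intervention: U = -2S - 3  [with S=-3]  = 3; V = 3S + 2U  [with S=-3, U=3]  = -3; Q = 2S - V + 5  [with S=-3, V=-3]  = 2; T = max(Q, V) - 3  [with Q=2, V=-3]  = -1.
Change = -2 − (-1) = -1.

-1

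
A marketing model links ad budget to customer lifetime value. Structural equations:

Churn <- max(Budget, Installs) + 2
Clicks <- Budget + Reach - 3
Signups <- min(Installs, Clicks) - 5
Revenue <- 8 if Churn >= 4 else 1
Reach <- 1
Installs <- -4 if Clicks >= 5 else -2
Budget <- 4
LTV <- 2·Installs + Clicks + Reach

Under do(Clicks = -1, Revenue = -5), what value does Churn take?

6

Under do(Clicks = -1, Revenue = -5), each intervened variable's structural equation is replaced by its fixed value.
Installs = -4 if Clicks >= 5 else -2  [with Clicks=-1]  = -2
Churn = max(Budget, Installs) + 2  [with Budget=4, Installs=-2]  = 6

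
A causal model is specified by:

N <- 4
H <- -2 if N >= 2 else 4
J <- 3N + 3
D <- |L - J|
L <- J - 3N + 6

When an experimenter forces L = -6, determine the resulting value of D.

21

The intervention breaks the incoming arrows to L: L <- J - 3N + 6 no longer applies, and L = -6.
J = 3N + 3  [with N=4]  = 15
D = |L - J|  [with L=-6, J=15]  = 21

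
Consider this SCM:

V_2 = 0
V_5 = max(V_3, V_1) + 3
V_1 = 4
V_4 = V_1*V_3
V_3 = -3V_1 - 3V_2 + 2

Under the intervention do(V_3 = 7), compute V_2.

0

Under do(V_3=7), the mechanism V_3 = -3V_1 - 3V_2 + 2 is discarded; V_3 is fixed at 7.
Since V_2 is not a descendant of the intervened variable, it is unaffected.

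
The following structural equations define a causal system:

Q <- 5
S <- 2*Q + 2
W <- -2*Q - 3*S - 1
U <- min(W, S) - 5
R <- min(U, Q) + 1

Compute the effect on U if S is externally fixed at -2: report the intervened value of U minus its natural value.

Under do(S=-2), the mechanism S <- 2*Q + 2 is discarded; S is fixed at -2.
W = -2*Q - 3*S - 1  [with Q=5, S=-2]  = -5
U = min(W, S) - 5  [with W=-5, S=-2]  = -10
Without intervention: S = 2*Q + 2  [with Q=5]  = 12; W = -2*Q - 3*S - 1  [with Q=5, S=12]  = -47; U = min(W, S) - 5  [with W=-47, S=12]  = -52.
Change = -10 − (-52) = 42.

42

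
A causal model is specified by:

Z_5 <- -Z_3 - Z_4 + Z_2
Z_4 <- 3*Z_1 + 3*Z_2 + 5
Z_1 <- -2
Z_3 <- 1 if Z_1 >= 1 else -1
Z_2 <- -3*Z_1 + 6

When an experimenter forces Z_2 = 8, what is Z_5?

do(Z_2=8) replaces the equation Z_2 <- -3*Z_1 + 6 with the constant Z_2 = 8.
Z_3 = 1 if Z_1 >= 1 else -1  [with Z_1=-2]  = -1
Z_4 = 3*Z_1 + 3*Z_2 + 5  [with Z_1=-2, Z_2=8]  = 23
Z_5 = -Z_3 - Z_4 + Z_2  [with Z_3=-1, Z_4=23, Z_2=8]  = -14

-14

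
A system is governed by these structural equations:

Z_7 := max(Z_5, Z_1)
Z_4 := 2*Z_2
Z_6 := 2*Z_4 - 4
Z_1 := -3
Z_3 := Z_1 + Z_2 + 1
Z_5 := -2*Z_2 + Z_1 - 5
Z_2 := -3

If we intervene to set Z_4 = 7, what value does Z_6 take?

10

Under do(Z_4=7), the mechanism Z_4 := 2*Z_2 is discarded; Z_4 is fixed at 7.
Z_6 = 2*Z_4 - 4  [with Z_4=7]  = 10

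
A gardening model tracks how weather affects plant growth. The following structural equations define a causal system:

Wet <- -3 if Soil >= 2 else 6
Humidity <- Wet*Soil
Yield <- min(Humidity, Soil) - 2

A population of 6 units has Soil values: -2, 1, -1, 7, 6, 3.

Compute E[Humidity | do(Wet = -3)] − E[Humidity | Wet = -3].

9

do(Wet=-3) breaks Wet's dependence on Soil. With Wet=-3 fixed, Humidity across the units is 6, -3, 3, -21, -18, -9, mean -7.
Observing Wet=-3 restricts to units where Wet's equation naturally yields -3: Soil ∈ {7, 6, 3}. In that subpopulation Humidity = -21, -18, -9, mean -16.
Difference = -7 − (-16) = 9.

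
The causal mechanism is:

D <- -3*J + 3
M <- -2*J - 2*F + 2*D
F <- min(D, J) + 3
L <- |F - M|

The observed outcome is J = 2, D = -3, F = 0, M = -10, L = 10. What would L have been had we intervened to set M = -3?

3

Intervening sets M = -3 and removes its equation (M <- -2*J - 2*F + 2*D).
D = -3*J + 3  [with J=2]  = -3
F = min(D, J) + 3  [with D=-3, J=2]  = 0
L = |F - M|  [with F=0, M=-3]  = 3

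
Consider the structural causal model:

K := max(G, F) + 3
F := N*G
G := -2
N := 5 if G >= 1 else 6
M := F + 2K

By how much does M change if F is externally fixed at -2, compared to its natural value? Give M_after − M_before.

do(F=-2) replaces the equation F := N*G with the constant F = -2.
K = max(G, F) + 3  [with G=-2, F=-2]  = 1
M = F + 2K  [with F=-2, K=1]  = 0
Without intervention: N = 5 if G >= 1 else 6  [with G=-2]  = 6; F = N*G  [with N=6, G=-2]  = -12; K = max(G, F) + 3  [with G=-2, F=-12]  = 1; M = F + 2K  [with F=-12, K=1]  = -10.
Change = 0 − (-10) = 10.

10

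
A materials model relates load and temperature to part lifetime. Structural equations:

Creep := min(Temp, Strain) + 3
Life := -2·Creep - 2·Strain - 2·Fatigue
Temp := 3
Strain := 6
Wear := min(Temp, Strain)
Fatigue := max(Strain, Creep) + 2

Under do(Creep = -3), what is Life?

The intervention breaks the incoming arrows to Creep: Creep := min(Temp, Strain) + 3 no longer applies, and Creep = -3.
Fatigue = max(Strain, Creep) + 2  [with Strain=6, Creep=-3]  = 8
Life = -2·Creep - 2·Strain - 2·Fatigue  [with Creep=-3, Strain=6, Fatigue=8]  = -22

-22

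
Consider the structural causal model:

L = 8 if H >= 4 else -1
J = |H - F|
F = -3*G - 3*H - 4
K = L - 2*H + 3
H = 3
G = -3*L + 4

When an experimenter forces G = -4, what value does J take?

4

Under do(G=-4), the mechanism G = -3*L + 4 is discarded; G is fixed at -4.
F = -3*G - 3*H - 4  [with G=-4, H=3]  = -1
J = |H - F|  [with H=3, F=-1]  = 4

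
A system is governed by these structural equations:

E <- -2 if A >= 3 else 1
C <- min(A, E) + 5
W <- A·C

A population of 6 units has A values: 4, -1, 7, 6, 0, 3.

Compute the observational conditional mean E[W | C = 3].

15

Observing C=3 restricts to units where C's equation naturally yields 3: A ∈ {4, 7, 6, 3}. In that subpopulation W = 12, 21, 18, 9, mean 15.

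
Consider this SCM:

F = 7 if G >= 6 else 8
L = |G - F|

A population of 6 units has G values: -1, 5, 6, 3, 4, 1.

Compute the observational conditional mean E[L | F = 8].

E[L|F=8] averages over only the 5 units with F=8 (G = -1, 5, 3, 4, 1): L = 9, 3, 5, 4, 7, mean 5.6.

5.6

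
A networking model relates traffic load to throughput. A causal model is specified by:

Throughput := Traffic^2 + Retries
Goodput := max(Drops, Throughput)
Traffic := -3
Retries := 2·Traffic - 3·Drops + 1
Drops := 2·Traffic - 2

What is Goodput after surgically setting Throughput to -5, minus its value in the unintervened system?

Intervening sets Throughput = -5 and removes its equation (Throughput := Traffic^2 + Retries).
Drops = 2·Traffic - 2  [with Traffic=-3]  = -8
Goodput = max(Drops, Throughput)  [with Drops=-8, Throughput=-5]  = -5
Without intervention: Drops = 2·Traffic - 2  [with Traffic=-3]  = -8; Retries = 2·Traffic - 3·Drops + 1  [with Traffic=-3, Drops=-8]  = 19; Throughput = Traffic^2 + Retries  [with Traffic=-3, Retries=19]  = 28; Goodput = max(Drops, Throughput)  [with Drops=-8, Throughput=28]  = 28.
Change = -5 − 28 = -33.

-33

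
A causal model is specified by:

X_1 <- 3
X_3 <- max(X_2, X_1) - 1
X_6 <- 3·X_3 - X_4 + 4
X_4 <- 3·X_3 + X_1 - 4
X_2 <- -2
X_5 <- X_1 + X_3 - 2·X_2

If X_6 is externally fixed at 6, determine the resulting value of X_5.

do(X_6=6) replaces the equation X_6 <- 3·X_3 - X_4 + 4 with the constant X_6 = 6.
Since X_5 is not a descendant of the intervened variable, it is unaffected.
X_3 = max(X_2, X_1) - 1  [with X_2=-2, X_1=3]  = 2
X_5 = X_1 + X_3 - 2·X_2  [with X_1=3, X_3=2, X_2=-2]  = 9

9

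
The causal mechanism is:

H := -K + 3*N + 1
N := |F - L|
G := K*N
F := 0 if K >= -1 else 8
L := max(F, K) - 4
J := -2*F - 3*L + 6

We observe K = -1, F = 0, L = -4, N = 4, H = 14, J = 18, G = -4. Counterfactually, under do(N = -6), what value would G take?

The intervention breaks the incoming arrows to N: N := |F - L| no longer applies, and N = -6.
G = K*N  [with K=-1, N=-6]  = 6

6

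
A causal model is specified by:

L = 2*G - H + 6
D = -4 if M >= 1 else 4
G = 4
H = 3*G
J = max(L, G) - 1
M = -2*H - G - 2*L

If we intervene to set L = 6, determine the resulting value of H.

12

Under do(L=6), the mechanism L = 2*G - H + 6 is discarded; L is fixed at 6.
Since H is not a descendant of the intervened variable, it is unaffected.
H = 3*G  [with G=4]  = 12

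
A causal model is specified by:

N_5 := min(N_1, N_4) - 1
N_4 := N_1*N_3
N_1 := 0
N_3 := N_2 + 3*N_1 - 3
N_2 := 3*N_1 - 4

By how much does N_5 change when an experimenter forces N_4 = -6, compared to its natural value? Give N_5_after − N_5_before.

Intervening sets N_4 = -6 and removes its equation (N_4 := N_1*N_3).
N_5 = min(N_1, N_4) - 1  [with N_1=0, N_4=-6]  = -7
Without intervention: N_2 = 3*N_1 - 4  [with N_1=0]  = -4; N_3 = N_2 + 3*N_1 - 3  [with N_2=-4, N_1=0]  = -7; N_4 = N_1*N_3  [with N_1=0, N_3=-7]  = 0; N_5 = min(N_1, N_4) - 1  [with N_1=0, N_4=0]  = -1.
Change = -7 − (-1) = -6.

-6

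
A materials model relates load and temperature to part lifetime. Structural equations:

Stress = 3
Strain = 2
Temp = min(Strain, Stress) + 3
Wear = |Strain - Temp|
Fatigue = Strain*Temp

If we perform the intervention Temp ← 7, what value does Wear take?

5

The intervention breaks the incoming arrows to Temp: Temp = min(Strain, Stress) + 3 no longer applies, and Temp = 7.
Wear = |Strain - Temp|  [with Strain=2, Temp=7]  = 5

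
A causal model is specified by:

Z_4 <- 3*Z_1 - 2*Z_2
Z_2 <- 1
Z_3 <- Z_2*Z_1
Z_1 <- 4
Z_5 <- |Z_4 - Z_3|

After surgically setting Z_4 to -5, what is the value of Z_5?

Intervening sets Z_4 = -5 and removes its equation (Z_4 <- 3*Z_1 - 2*Z_2).
Z_3 = Z_2*Z_1  [with Z_2=1, Z_1=4]  = 4
Z_5 = |Z_4 - Z_3|  [with Z_4=-5, Z_3=4]  = 9

9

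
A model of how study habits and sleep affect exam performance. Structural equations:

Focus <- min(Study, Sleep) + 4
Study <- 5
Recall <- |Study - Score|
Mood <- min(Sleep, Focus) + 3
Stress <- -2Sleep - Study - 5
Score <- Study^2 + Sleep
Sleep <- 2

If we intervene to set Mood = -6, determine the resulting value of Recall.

Intervening sets Mood = -6 and removes its equation (Mood <- min(Sleep, Focus) + 3).
No directed path runs from Mood to Recall, so Recall keeps its natural value.
Score = Study^2 + Sleep  [with Study=5, Sleep=2]  = 27
Recall = |Study - Score|  [with Study=5, Score=27]  = 22

22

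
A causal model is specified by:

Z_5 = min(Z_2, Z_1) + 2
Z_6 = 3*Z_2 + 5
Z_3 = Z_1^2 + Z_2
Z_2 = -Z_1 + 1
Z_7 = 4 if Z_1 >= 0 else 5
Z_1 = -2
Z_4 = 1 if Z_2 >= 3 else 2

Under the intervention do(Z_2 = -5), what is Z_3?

-1

The intervention breaks the incoming arrows to Z_2: Z_2 = -Z_1 + 1 no longer applies, and Z_2 = -5.
Z_3 = Z_1^2 + Z_2  [with Z_1=-2, Z_2=-5]  = -1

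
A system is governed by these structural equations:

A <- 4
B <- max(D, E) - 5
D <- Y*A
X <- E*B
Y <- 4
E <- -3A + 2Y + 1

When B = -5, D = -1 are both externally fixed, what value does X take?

15

The joint intervention fixes B = -5, D = -1, removing each variable's own equation.
E = -3A + 2Y + 1  [with A=4, Y=4]  = -3
X = E*B  [with E=-3, B=-5]  = 15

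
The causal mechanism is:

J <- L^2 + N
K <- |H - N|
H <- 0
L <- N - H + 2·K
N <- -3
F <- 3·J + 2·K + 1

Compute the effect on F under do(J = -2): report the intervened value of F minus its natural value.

The intervention breaks the incoming arrows to J: J <- L^2 + N no longer applies, and J = -2.
K = |H - N|  [with H=0, N=-3]  = 3
F = 3·J + 2·K + 1  [with J=-2, K=3]  = 1
Without intervention: K = |H - N|  [with H=0, N=-3]  = 3; L = N - H + 2·K  [with N=-3, H=0, K=3]  = 3; J = L^2 + N  [with L=3, N=-3]  = 6; F = 3·J + 2·K + 1  [with J=6, K=3]  = 25.
Change = 1 − 25 = -24.

-24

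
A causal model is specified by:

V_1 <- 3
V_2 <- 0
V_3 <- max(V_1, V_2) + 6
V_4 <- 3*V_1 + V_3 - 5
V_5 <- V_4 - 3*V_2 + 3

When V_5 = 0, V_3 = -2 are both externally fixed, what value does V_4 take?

2

Under do(V_5 = 0, V_3 = -2), each intervened variable's structural equation is replaced by its fixed value.
V_4 = 3*V_1 + V_3 - 5  [with V_1=3, V_3=-2]  = 2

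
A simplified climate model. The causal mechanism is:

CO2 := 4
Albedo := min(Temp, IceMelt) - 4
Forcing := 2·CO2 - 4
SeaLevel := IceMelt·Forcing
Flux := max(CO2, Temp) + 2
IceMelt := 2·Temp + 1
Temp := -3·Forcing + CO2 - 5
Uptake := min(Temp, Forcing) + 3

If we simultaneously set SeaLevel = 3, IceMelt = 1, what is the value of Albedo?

-17

Setting SeaLevel = 3, IceMelt = 1 by intervention discards those variables' equations.
Forcing = 2·CO2 - 4  [with CO2=4]  = 4
Temp = -3·Forcing + CO2 - 5  [with Forcing=4, CO2=4]  = -13
Albedo = min(Temp, IceMelt) - 4  [with Temp=-13, IceMelt=1]  = -17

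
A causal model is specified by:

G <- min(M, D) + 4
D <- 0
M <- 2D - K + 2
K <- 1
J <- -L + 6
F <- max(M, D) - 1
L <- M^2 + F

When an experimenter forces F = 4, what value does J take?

Under do(F=4), the mechanism F <- max(M, D) - 1 is discarded; F is fixed at 4.
M = 2D - K + 2  [with D=0, K=1]  = 1
L = M^2 + F  [with M=1, F=4]  = 5
J = -L + 6  [with L=5]  = 1

1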